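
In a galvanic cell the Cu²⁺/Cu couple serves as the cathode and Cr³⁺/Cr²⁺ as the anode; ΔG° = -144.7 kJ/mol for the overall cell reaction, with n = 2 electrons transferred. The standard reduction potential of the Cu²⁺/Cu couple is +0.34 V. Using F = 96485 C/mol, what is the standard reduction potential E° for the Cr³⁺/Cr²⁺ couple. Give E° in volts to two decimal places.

-0.41 V

E°cell = −ΔG°/(nF) = −(-144.7×10³)/((2)(96485)) = +0.750 V.
Since Cu²⁺/Cu is the cathode and Cr³⁺/Cr²⁺ the anode, E°cell = E°(Cu²⁺/Cu) − E°(Cr³⁺/Cr²⁺).
So E°(Cr³⁺/Cr²⁺) = E°(Cu²⁺/Cu) − E°cell = (+0.34) − (+0.750) = -0.41 V.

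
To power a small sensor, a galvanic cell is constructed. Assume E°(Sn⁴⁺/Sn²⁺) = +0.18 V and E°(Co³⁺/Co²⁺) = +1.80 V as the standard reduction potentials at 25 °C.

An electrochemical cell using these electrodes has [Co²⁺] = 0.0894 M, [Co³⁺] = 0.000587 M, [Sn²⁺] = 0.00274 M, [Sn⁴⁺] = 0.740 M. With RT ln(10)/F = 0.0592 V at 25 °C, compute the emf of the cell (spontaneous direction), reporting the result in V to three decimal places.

+1.419 V

Co³⁺/Co²⁺ is the cathode (higher E°), Sn⁴⁺/Sn²⁺ the anode: E°cell = +1.80 − (+0.18) = +1.62 V, n = 2.
Overall: 2 Co³⁺(aq) + Sn²⁺(aq) → 2 Co²⁺(aq) + Sn⁴⁺(aq)
Q = [Co²⁺]^2·[Sn⁴⁺] / ([Co³⁺]^2·[Sn²⁺]); log Q = 6.797.
E = E° − (0.0592/n) log Q = +1.62 − (0.0592/2)(6.797) = +1.419 V.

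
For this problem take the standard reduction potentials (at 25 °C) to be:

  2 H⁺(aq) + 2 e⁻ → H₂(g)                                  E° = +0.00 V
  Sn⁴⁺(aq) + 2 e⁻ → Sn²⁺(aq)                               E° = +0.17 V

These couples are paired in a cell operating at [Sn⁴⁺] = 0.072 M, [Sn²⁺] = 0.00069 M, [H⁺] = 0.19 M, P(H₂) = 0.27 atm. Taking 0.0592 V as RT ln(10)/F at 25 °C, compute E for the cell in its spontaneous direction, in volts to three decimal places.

Sn⁴⁺/Sn²⁺ is the cathode (higher E°), H⁺/H₂ the anode: E°cell = +0.17 − (+0.00) = +0.17 V, n = 2.
Overall: Sn⁴⁺(aq) + H₂(g) → Sn²⁺(aq) + 2 H⁺(aq)
Q = [Sn²⁺]·[H⁺]^2 / ([Sn⁴⁺]·P(H₂)); log Q = -2.892.
E = E° − (0.0592/n) log Q = +0.17 − (0.0592/2)(-2.892) = +0.256 V.

+0.256 V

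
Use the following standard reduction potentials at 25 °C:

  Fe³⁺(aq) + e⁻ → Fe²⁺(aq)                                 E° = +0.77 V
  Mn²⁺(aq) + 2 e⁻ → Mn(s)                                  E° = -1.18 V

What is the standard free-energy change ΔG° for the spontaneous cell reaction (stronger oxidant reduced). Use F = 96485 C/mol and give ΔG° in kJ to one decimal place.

Fe³⁺/Fe²⁺ (E° = +0.77 V) is the cathode; Mn²⁺/Mn (E° = -1.18 V) is the anode, so E°cell = +1.95 V.
Balancing electrons gives n = 2 (lcm of 1 and 2).
ΔG° = −nFE° = −(2)(96485)(+1.95) = -376,292 J = -376.3 kJ.

-376.3 kJ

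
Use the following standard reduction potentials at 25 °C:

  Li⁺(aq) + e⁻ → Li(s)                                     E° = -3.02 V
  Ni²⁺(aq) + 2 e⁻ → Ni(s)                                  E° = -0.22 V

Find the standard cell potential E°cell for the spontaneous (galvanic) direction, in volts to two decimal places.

+2.80 V

The Ni²⁺/Ni couple has the higher reduction potential, so it is the cathode; Li⁺/Li is oxidised at the anode.
E°cell = E°(cathode) − E°(anode) = (-0.22) − (-3.02) = +2.80 V.
Since E°cell > 0, the reaction is spontaneous under standard conditions.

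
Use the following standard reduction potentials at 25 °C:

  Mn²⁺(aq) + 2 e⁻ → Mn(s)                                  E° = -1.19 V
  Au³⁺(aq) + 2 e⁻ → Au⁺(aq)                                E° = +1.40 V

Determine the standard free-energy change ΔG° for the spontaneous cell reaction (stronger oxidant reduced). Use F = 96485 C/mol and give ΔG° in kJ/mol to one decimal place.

-499.8 kJ/mol

Au³⁺/Au⁺ (E° = +1.40 V) is the cathode; Mn²⁺/Mn (E° = -1.19 V) is the anode, so E°cell = +2.59 V.
Balancing electrons gives n = 2 (lcm of 2 and 2).
ΔG° = −nFE° = −(2)(96485)(+2.59) = -499,792 J = -499.8 kJ/mol.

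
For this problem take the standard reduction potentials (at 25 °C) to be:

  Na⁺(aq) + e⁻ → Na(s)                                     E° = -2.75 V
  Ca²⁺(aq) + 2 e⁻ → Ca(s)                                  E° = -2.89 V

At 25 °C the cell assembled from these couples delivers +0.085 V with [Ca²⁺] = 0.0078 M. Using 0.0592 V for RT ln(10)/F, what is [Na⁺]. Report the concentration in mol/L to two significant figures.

0.010 M

Na⁺/Na is the cathode, Ca²⁺/Ca the anode: E°cell = +0.14 V, n = 2.
Overall reaction: 2 Na⁺(aq) + Ca(s) → 2 Na(s) + Ca²⁺(aq); Q = [Ca²⁺]^1/[Na⁺]^2.
From E = E° − (0.0592/n) log Q: log Q = (E° − E)·n/0.0592 = (+0.14 − (+0.085))·2/0.0592 = 1.8581.
So 2·log[Na⁺] = 1·log(0.0078) − log Q = -2.1079 − (1.8581) = -3.9660; log[Na⁺] = -3.9660 / 2 = -1.9830; [Na⁺] = 10^(-1.9830) ≈ 0.010 M.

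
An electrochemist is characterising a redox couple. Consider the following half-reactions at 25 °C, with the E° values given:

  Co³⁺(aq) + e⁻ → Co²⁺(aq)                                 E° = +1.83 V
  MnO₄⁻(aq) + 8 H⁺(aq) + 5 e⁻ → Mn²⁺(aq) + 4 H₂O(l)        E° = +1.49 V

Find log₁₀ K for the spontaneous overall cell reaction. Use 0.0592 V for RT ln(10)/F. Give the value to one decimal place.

28.7

Cathode: Co³⁺/Co²⁺; anode: MnO₄⁻/Mn²⁺. E°cell = +0.34 V, n = 5.
log K = nE°cell / 0.0592 = (5)(+0.34) / 0.0592 = 28.7.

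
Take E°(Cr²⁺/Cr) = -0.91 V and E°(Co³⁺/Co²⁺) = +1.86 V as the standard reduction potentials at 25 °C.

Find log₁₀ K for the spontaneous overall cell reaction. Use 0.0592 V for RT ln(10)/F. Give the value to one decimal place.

Cathode: Co³⁺/Co²⁺; anode: Cr²⁺/Cr. E°cell = +2.77 V, n = 2.
log K = nE°cell / 0.0592 = (2)(+2.77) / 0.0592 = 93.6.

93.6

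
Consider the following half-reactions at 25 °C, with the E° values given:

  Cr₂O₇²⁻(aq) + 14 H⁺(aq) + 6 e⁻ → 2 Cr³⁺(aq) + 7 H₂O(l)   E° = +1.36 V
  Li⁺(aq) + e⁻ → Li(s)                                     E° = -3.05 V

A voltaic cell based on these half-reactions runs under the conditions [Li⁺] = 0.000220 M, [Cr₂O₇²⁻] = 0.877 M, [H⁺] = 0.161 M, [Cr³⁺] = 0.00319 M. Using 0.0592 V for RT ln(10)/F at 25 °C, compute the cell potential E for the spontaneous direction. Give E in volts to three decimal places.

+4.566 V

Cr₂O₇²⁻/Cr³⁺ is the cathode (higher E°), Li⁺/Li the anode: E°cell = +1.36 − (-3.05) = +4.41 V, n = 6.
Overall: Cr₂O₇²⁻(aq) + 14 H⁺(aq) + 6 Li(s) → 2 Cr³⁺(aq) + 7 H₂O(l) + 6 Li⁺(aq)
Q = [Cr³⁺]^2·[Li⁺]^6 / ([Cr₂O₇²⁻]·[H⁺]^14); log Q = -15.776.
E = E° − (0.0592/n) log Q = +4.41 − (0.0592/6)(-15.776) = +4.566 V.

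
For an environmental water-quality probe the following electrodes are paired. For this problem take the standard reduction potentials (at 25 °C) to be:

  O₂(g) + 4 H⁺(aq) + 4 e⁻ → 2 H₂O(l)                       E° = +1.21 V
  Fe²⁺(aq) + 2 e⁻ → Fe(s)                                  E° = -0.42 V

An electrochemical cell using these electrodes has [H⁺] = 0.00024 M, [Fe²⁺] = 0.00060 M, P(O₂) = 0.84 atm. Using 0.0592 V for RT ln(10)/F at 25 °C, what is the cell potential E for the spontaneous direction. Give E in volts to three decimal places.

+1.510 V

O₂/H₂O is the cathode (higher E°), Fe²⁺/Fe the anode: E°cell = +1.21 − (-0.42) = +1.63 V, n = 4.
Overall: O₂(g) + 4 H⁺(aq) + 2 Fe(s) → 2 H₂O(l) + 2 Fe²⁺(aq)
Q = [Fe²⁺]^2 / (P(O₂)·[H⁺]^4); log Q = 8.111.
E = E° − (0.0592/n) log Q = +1.63 − (0.0592/4)(8.111) = +1.510 V.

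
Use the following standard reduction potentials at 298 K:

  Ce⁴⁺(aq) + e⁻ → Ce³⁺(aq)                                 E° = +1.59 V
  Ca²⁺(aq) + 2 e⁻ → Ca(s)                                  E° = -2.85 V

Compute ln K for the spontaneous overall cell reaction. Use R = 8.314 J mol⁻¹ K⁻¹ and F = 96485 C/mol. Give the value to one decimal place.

Cathode: Ce⁴⁺/Ce³⁺; anode: Ca²⁺/Ca. E°cell = (+1.59) − (-2.85) = +4.44 V, with n = 2.
ΔG° = −nFE° = −RT ln K, so ln K = nFE°/(RT) = (2)(96485)(+4.44) / ((8.314)(298)) = 345.817.

345.8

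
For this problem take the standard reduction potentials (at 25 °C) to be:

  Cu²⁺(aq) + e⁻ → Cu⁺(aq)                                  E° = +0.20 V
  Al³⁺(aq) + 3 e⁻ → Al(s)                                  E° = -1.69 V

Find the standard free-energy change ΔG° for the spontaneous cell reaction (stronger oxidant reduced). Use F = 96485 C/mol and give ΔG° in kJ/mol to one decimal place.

-547.1 kJ/mol

Cu²⁺/Cu⁺ (E° = +0.20 V) is the cathode; Al³⁺/Al (E° = -1.69 V) is the anode, so E°cell = +1.89 V.
Balancing electrons gives n = 3 (lcm of 1 and 3).
ΔG° = −nFE° = −(3)(96485)(+1.89) = -547,070 J = -547.1 kJ/mol.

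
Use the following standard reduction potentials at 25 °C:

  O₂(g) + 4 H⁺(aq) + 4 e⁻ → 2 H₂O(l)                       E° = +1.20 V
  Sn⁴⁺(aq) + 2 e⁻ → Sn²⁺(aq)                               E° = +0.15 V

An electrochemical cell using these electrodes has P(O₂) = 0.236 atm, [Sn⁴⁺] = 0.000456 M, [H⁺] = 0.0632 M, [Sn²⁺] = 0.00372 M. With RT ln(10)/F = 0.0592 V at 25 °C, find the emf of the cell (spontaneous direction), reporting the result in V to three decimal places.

+0.997 V

O₂/H₂O is the cathode (higher E°), Sn⁴⁺/Sn²⁺ the anode: E°cell = +1.20 − (+0.15) = +1.05 V, n = 4.
Overall: O₂(g) + 4 H⁺(aq) + 2 Sn²⁺(aq) → 2 H₂O(l) + 2 Sn⁴⁺(aq)
Q = [Sn⁴⁺]^2 / (P(O₂)·[H⁺]^4·[Sn²⁺]^2); log Q = 3.601.
E = E° − (0.0592/n) log Q = +1.05 − (0.0592/4)(3.601) = +0.997 V.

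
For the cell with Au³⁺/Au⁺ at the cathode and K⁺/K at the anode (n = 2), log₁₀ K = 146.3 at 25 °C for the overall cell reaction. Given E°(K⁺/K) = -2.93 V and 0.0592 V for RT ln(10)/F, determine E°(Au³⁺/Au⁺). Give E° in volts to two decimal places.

+1.40 V

E°cell = (0.0592/n)·log K = (0.0592/2)(146.3) = +4.330 V.
Since Au³⁺/Au⁺ is the cathode and K⁺/K the anode, E°cell = E°(Au³⁺/Au⁺) − E°(K⁺/K).
So E°(Au³⁺/Au⁺) = E°cell + E°(K⁺/K) = +4.330 + (-2.93) = +1.40 V.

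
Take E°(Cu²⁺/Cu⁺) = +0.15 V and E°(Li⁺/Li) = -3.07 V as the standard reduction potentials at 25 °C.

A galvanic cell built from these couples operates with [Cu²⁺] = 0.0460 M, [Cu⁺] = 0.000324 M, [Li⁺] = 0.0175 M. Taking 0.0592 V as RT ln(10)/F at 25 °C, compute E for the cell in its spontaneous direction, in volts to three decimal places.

+3.451 V

Cu²⁺/Cu⁺ is the cathode (higher E°), Li⁺/Li the anode: E°cell = +0.15 − (-3.07) = +3.22 V, n = 1.
Overall: Cu²⁺(aq) + Li(s) → Cu⁺(aq) + Li⁺(aq)
Q = [Cu⁺]·[Li⁺] / ([Cu²⁺]); log Q = -3.909.
E = E° − (0.0592/n) log Q = +3.22 − (0.0592/1)(-3.909) = +3.451 V.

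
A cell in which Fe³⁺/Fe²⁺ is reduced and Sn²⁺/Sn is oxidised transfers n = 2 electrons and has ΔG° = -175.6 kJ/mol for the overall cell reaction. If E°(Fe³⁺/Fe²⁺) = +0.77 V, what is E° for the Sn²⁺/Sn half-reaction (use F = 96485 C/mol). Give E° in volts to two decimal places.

-0.14 V

E°cell = −ΔG°/(nF) = −(-175.6×10³)/((2)(96485)) = +0.910 V.
Since Fe³⁺/Fe²⁺ is the cathode and Sn²⁺/Sn the anode, E°cell = E°(Fe³⁺/Fe²⁺) − E°(Sn²⁺/Sn).
So E°(Sn²⁺/Sn) = E°(Fe³⁺/Fe²⁺) − E°cell = (+0.77) − (+0.910) = -0.14 V.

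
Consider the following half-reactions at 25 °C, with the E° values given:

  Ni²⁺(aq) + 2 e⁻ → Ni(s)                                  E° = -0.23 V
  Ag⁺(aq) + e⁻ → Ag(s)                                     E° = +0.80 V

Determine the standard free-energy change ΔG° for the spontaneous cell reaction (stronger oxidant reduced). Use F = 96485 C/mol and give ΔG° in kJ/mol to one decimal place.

Ag⁺/Ag (E° = +0.80 V) is the cathode; Ni²⁺/Ni (E° = -0.23 V) is the anode, so E°cell = +1.03 V.
Balancing electrons gives n = 2 (lcm of 1 and 2).
ΔG° = −nFE° = −(2)(96485)(+1.03) = -198,759 J = -198.8 kJ/mol.

-198.8 kJ/mol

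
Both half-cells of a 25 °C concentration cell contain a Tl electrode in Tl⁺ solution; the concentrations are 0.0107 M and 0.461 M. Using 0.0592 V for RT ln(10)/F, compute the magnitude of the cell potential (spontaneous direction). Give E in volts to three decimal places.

+0.097 V

For a concentration cell E°cell = 0. The 0.461 M side is the cathode (reduction is favoured where [Tl⁺] is higher).
With n = 1, E = −(0.0592/1) log([Tl⁺]ₐₙ/[Tl⁺]꜀ₐₜ) = −(0.0592/1) log(0.0107/0.461) = −(0.0592/1)(-1.634) = +0.097 V.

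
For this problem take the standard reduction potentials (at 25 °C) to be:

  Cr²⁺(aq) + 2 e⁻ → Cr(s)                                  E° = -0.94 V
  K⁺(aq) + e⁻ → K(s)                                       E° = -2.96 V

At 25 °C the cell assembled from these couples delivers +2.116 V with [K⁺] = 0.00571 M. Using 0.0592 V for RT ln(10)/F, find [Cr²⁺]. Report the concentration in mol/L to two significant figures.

0.057 M

Cr²⁺/Cr is the cathode, K⁺/K the anode: E°cell = +2.02 V, n = 2.
Overall reaction: Cr²⁺(aq) + 2 K(s) → Cr(s) + 2 K⁺(aq); Q = [K⁺]^2/[Cr²⁺]^1.
From E = E° − (0.0592/n) log Q: log Q = (E° − E)·n/0.0592 = (+2.02 − (+2.116))·2/0.0592 = -3.2432.
So 1·log[Cr²⁺] = 2·log(0.00571) − log Q = -4.4867 − (-3.2432) = -1.2435; [Cr²⁺] = 10^(-1.2435) ≈ 0.057 M.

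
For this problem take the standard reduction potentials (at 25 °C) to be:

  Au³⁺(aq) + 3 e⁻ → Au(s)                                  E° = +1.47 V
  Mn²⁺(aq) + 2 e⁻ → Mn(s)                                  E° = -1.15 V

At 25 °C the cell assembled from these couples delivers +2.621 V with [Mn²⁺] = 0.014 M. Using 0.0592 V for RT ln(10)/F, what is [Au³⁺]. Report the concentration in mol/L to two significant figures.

Au³⁺/Au is the cathode, Mn²⁺/Mn the anode: E°cell = +2.62 V, n = 6.
Overall reaction: 2 Au³⁺(aq) + 3 Mn(s) → 2 Au(s) + 3 Mn²⁺(aq); Q = [Mn²⁺]^3/[Au³⁺]^2.
From E = E° − (0.0592/n) log Q: log Q = (E° − E)·n/0.0592 = (+2.62 − (+2.621))·6/0.0592 = -0.1014.
So 2·log[Au³⁺] = 3·log(0.014) − log Q = -5.5616 − (-0.1014) = -5.4602; log[Au³⁺] = -5.4602 / 2 = -2.7301; [Au³⁺] = 10^(-2.7301) ≈ 0.0019 M.

0.0019 M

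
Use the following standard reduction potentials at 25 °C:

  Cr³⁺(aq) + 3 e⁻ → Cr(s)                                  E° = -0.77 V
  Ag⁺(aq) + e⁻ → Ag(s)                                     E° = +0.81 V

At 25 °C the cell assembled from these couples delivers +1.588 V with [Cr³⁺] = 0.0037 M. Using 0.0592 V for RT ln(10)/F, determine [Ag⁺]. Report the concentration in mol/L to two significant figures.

Ag⁺/Ag is the cathode, Cr³⁺/Cr the anode: E°cell = +1.58 V, n = 3.
Overall reaction: 3 Ag⁺(aq) + Cr(s) → 3 Ag(s) + Cr³⁺(aq); Q = [Cr³⁺]^1/[Ag⁺]^3.
From E = E° − (0.0592/n) log Q: log Q = (E° − E)·n/0.0592 = (+1.58 − (+1.588))·3/0.0592 = -0.4054.
So 3·log[Ag⁺] = 1·log(0.0037) − log Q = -2.4318 − (-0.4054) = -2.0264; log[Ag⁺] = -2.0264 / 3 = -0.6755; [Ag⁺] = 10^(-0.6755) ≈ 0.21 M.

0.21 M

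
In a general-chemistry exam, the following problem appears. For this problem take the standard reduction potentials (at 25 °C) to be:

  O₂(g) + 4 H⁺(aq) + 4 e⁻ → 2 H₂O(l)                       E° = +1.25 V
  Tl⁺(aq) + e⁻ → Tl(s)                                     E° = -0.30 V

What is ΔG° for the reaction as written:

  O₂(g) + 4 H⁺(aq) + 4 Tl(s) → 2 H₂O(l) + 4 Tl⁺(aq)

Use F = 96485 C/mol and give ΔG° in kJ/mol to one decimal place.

As written, O₂/H₂O is reduced (cathode) and Tl⁺/Tl is oxidised (anode), so E°cell = (+1.25) − (-0.30) = +1.55 V.
Balancing electrons gives n = 4.
ΔG° = −nFE° = −(4)(96485)(+1.55) = -598,207 J = -598.2 kJ/mol.

-598.2 kJ/mol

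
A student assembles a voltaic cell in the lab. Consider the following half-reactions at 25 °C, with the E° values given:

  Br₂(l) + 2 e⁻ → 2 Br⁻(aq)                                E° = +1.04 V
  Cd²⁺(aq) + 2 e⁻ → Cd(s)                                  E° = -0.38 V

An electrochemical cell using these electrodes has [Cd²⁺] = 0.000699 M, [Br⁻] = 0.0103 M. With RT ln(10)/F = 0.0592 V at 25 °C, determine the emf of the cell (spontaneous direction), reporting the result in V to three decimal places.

Br₂/Br⁻ is the cathode (higher E°), Cd²⁺/Cd the anode: E°cell = +1.04 − (-0.38) = +1.42 V, n = 2.
Overall: Br₂(l) + Cd(s) → 2 Br⁻(aq) + Cd²⁺(aq)
Q = [Br⁻]^2·[Cd²⁺]; log Q = -7.130.
E = E° − (0.0592/n) log Q = +1.42 − (0.0592/2)(-7.130) = +1.631 V.

+1.631 V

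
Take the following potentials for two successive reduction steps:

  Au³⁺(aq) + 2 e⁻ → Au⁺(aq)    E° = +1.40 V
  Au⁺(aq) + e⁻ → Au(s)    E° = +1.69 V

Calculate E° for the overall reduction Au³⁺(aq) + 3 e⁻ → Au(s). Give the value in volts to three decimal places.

+1.497 V

Standard free energies of sequential steps add: ΔG°₃ = ΔG°₁ + ΔG°₂, so n₃E°₃ = n₁E°₁ + n₂E°₂.
E°₃ = (2×+1.40 + 1×+1.69) / 3 = (+4.490) / 3 = +1.497 V.
E° values themselves are not directly additive — weighting by electron count is essential.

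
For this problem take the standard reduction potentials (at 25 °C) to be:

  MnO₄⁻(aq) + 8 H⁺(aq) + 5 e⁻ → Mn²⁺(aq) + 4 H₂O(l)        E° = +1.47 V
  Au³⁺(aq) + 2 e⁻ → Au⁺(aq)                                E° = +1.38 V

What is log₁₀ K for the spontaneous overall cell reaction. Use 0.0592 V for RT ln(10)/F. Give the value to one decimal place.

Cathode: MnO₄⁻/Mn²⁺; anode: Au³⁺/Au⁺. E°cell = +0.09 V, n = 10.
log K = nE°cell / 0.0592 = (10)(+0.09) / 0.0592 = 15.2.

15.2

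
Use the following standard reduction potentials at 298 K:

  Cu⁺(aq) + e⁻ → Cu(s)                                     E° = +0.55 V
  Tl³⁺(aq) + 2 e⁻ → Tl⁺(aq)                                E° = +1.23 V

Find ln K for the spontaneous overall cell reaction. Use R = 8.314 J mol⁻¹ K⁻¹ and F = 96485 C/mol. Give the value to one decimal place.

53.0

Cathode: Tl³⁺/Tl⁺; anode: Cu⁺/Cu. E°cell = (+1.23) − (+0.55) = +0.68 V, with n = 2.
ΔG° = −nFE° = −RT ln K, so ln K = nFE°/(RT) = (2)(96485)(+0.68) / ((8.314)(298)) = 52.963.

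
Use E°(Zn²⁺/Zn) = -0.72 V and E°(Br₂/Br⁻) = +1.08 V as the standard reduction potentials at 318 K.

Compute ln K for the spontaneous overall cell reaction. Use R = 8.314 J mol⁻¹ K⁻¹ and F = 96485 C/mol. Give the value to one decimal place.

Cathode: Br₂/Br⁻; anode: Zn²⁺/Zn. E°cell = (+1.08) − (-0.72) = +1.80 V, with n = 2.
ΔG° = −nFE° = −RT ln K, so ln K = nFE°/(RT) = (2)(96485)(+1.80) / ((8.314)(318)) = 131.379.

131.4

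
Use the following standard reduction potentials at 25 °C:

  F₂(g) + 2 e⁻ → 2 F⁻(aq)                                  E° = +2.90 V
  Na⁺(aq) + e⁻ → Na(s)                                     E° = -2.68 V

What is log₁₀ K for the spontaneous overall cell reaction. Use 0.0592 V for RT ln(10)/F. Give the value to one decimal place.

Cathode: F₂/F⁻; anode: Na⁺/Na. E°cell = +5.58 V, n = 2.
log K = nE°cell / 0.0592 = (2)(+5.58) / 0.0592 = 188.5.

188.5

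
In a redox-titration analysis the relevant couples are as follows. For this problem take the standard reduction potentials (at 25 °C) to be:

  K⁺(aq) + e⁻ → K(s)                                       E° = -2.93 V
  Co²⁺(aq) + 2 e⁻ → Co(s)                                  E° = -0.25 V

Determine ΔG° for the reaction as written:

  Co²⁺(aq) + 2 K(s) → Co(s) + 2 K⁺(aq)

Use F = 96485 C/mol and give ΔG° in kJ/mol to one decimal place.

-517.2 kJ/mol

As written, Co²⁺/Co is reduced (cathode) and K⁺/K is oxidised (anode), so E°cell = (-0.25) − (-2.93) = +2.68 V.
Balancing electrons gives n = 2.
ΔG° = −nFE° = −(2)(96485)(+2.68) = -517,160 J = -517.2 kJ/mol.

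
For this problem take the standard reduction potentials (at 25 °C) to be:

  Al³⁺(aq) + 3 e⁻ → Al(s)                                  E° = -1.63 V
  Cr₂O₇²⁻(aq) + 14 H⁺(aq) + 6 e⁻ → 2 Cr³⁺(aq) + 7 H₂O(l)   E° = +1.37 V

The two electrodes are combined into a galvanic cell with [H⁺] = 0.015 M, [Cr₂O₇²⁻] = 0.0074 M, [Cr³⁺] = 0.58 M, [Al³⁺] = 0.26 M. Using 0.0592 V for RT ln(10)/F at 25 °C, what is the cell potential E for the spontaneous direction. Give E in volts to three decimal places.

Cr₂O₇²⁻/Cr³⁺ is the cathode (higher E°), Al³⁺/Al the anode: E°cell = +1.37 − (-1.63) = +3.00 V, n = 6.
Overall: Cr₂O₇²⁻(aq) + 14 H⁺(aq) + 2 Al(s) → 2 Cr³⁺(aq) + 7 H₂O(l) + 2 Al³⁺(aq)
Q = [Cr³⁺]^2·[Al³⁺]^2 / ([Cr₂O₇²⁻]·[H⁺]^14); log Q = 26.022.
E = E° − (0.0592/n) log Q = +3.00 − (0.0592/6)(26.022) = +2.743 V.

+2.743 V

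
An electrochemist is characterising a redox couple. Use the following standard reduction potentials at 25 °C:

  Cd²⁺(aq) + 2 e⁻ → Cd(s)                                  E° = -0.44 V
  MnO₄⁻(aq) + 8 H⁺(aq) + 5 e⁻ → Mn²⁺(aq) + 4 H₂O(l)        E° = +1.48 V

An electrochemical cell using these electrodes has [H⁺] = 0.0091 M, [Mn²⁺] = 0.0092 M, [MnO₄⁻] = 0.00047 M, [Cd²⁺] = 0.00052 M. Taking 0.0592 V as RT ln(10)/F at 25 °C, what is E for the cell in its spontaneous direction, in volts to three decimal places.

MnO₄⁻/Mn²⁺ is the cathode (higher E°), Cd²⁺/Cd the anode: E°cell = +1.48 − (-0.44) = +1.92 V, n = 10.
Overall: 2 MnO₄⁻(aq) + 16 H⁺(aq) + 5 Cd(s) → 2 Mn²⁺(aq) + 8 H₂O(l) + 5 Cd²⁺(aq)
Q = [Mn²⁺]^2·[Cd²⁺]^5 / ([MnO₄⁻]^2·[H⁺]^16); log Q = 18.819.
E = E° − (0.0592/n) log Q = +1.92 − (0.0592/10)(18.819) = +1.809 V.

+1.809 V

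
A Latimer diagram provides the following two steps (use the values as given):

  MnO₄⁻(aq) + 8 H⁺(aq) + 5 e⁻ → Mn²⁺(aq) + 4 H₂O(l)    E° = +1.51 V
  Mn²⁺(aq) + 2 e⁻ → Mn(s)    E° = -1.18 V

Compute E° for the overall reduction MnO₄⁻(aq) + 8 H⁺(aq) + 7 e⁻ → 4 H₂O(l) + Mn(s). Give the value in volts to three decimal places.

Since ΔG° = −nFE° is additive over sequential reductions, n₃E°₃ = n₁E°₁ + n₂E°₂.
E°₃ = (5×+1.51 + 2×-1.18) / 7 = (+5.190) / 7 = +0.741 V.

+0.741 V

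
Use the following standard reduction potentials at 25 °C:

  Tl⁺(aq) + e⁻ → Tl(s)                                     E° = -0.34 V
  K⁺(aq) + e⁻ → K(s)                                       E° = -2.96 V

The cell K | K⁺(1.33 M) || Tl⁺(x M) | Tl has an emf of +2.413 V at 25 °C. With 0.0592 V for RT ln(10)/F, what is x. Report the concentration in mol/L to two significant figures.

0.00042 M

Tl⁺/Tl is the cathode, K⁺/K the anode: E°cell = +2.62 V, n = 1.
Overall reaction: Tl⁺(aq) + K(s) → Tl(s) + K⁺(aq); Q = [K⁺]^1/[Tl⁺]^1.
From E = E° − (0.0592/n) log Q: log Q = (E° − E)·n/0.0592 = (+2.62 − (+2.413))·1/0.0592 = 3.4966.
So 1·log[Tl⁺] = 1·log(1.33) − log Q = 0.1239 − (3.4966) = -3.3727; [Tl⁺] = 10^(-3.3727) ≈ 0.00042 M.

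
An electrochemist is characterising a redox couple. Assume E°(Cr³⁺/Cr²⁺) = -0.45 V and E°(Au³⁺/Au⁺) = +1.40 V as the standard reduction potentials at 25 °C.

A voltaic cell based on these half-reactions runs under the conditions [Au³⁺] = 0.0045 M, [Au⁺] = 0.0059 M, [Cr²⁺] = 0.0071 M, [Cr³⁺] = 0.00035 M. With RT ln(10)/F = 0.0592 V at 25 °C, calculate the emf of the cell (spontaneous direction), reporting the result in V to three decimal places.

+1.924 V

Au³⁺/Au⁺ is the cathode (higher E°), Cr³⁺/Cr²⁺ the anode: E°cell = +1.40 − (-0.45) = +1.85 V, n = 2.
Overall: Au³⁺(aq) + 2 Cr²⁺(aq) → Au⁺(aq) + 2 Cr³⁺(aq)
Q = [Au⁺]·[Cr³⁺]^2 / ([Au³⁺]·[Cr²⁺]^2); log Q = -2.497.
E = E° − (0.0592/n) log Q = +1.85 − (0.0592/2)(-2.497) = +1.924 V.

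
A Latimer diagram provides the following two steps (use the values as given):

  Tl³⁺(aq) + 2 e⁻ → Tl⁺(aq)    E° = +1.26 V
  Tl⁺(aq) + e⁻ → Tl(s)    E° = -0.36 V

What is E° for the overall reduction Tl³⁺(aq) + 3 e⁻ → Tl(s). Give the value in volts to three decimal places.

Since ΔG° = −nFE° is additive over sequential reductions, n₃E°₃ = n₁E°₁ + n₂E°₂.
E°₃ = (2×+1.26 + 1×-0.36) / 3 = (+2.160) / 3 = +0.720 V.
Simply averaging or adding the two E° values would be wrong; the electron-weighted sum is required.

+0.720 V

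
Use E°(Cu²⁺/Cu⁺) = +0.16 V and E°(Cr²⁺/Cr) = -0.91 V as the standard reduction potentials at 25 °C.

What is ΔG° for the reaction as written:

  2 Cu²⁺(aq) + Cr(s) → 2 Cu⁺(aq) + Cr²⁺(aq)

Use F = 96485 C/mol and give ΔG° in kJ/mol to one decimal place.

-206.5 kJ/mol

As written, Cu²⁺/Cu⁺ is reduced (cathode) and Cr²⁺/Cr is oxidised (anode), so E°cell = (+0.16) − (-0.91) = +1.07 V.
Balancing electrons gives n = 2.
ΔG° = −nFE° = −(2)(96485)(+1.07) = -206,478 J = -206.5 kJ/mol.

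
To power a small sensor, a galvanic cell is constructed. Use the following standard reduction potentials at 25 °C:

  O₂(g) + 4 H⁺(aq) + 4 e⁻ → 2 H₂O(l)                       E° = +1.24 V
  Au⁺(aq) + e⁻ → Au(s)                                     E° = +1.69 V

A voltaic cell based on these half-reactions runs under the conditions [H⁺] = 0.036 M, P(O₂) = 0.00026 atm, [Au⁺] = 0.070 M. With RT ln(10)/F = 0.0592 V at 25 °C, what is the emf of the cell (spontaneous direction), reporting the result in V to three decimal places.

+0.520 V

Au⁺/Au is the cathode (higher E°), O₂/H₂O the anode: E°cell = +1.69 − (+1.24) = +0.45 V, n = 4.
Overall: 4 Au⁺(aq) + 2 H₂O(l) → 4 Au(s) + O₂(g) + 4 H⁺(aq)
Q = P(O₂)·[H⁺]^4 / ([Au⁺]^4); log Q = -4.740.
E = E° − (0.0592/n) log Q = +0.45 − (0.0592/4)(-4.740) = +0.520 V.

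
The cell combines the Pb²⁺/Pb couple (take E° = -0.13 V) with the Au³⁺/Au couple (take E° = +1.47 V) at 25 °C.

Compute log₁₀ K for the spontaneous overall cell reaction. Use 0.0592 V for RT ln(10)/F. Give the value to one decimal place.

Cathode: Au³⁺/Au; anode: Pb²⁺/Pb. E°cell = +1.60 V, n = 6.
log K = nE°cell / 0.0592 = (6)(+1.60) / 0.0592 = 162.2.

162.2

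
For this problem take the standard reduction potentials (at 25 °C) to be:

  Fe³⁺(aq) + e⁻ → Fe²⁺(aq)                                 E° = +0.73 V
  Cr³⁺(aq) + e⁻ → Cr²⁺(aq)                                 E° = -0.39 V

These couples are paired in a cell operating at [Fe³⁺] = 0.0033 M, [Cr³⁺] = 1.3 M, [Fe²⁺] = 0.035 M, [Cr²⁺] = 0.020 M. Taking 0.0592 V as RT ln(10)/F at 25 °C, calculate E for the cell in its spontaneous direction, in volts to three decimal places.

Fe³⁺/Fe²⁺ is the cathode (higher E°), Cr³⁺/Cr²⁺ the anode: E°cell = +0.73 − (-0.39) = +1.12 V, n = 1.
Overall: Fe³⁺(aq) + Cr²⁺(aq) → Fe²⁺(aq) + Cr³⁺(aq)
Q = [Fe²⁺]·[Cr³⁺] / ([Fe³⁺]·[Cr²⁺]); log Q = 2.838.
E = E° − (0.0592/n) log Q = +1.12 − (0.0592/1)(2.838) = +0.952 V.

+0.952 V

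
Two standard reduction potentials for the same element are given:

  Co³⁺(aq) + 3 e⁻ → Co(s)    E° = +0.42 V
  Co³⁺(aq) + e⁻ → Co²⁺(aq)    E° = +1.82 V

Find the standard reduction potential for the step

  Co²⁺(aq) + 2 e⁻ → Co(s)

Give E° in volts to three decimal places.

Sequential free energies add, so n₃E°₃ = n₁E°₁ + n₂E°₂.
With n₃ = 3, and the known step contributing 1×(+1.82) V, the unknown satisfies 2·E° = 3×(+0.42) − 1×(+1.82) = -0.560.
E° = -0.560 / 2 = -0.280 V.

-0.280 V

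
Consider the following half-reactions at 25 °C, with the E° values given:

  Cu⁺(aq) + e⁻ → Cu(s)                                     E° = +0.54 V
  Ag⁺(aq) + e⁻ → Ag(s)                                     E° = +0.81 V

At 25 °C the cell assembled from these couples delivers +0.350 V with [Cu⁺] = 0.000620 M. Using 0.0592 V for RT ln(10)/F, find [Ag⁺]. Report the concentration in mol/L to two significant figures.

0.014 M

Ag⁺/Ag is the cathode, Cu⁺/Cu the anode: E°cell = +0.27 V, n = 1.
Overall reaction: Ag⁺(aq) + Cu(s) → Ag(s) + Cu⁺(aq); Q = [Cu⁺]^1/[Ag⁺]^1.
From E = E° − (0.0592/n) log Q: log Q = (E° − E)·n/0.0592 = (+0.27 − (+0.350))·1/0.0592 = -1.3514.
So 1·log[Ag⁺] = 1·log(0.00062) − log Q = -3.2076 − (-1.3514) = -1.8562; [Ag⁺] = 10^(-1.8562) ≈ 0.014 M.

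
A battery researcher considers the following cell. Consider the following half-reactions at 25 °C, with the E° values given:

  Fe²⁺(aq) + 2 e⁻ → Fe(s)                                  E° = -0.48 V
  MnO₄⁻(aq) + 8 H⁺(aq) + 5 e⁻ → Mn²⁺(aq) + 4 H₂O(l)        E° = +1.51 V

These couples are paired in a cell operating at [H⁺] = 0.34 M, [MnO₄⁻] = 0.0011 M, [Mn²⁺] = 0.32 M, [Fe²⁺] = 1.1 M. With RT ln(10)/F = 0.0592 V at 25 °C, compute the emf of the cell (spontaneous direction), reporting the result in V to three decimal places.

+1.915 V

MnO₄⁻/Mn²⁺ is the cathode (higher E°), Fe²⁺/Fe the anode: E°cell = +1.51 − (-0.48) = +1.99 V, n = 10.
Overall: 2 MnO₄⁻(aq) + 16 H⁺(aq) + 5 Fe(s) → 2 Mn²⁺(aq) + 8 H₂O(l) + 5 Fe²⁺(aq)
Q = [Mn²⁺]^2·[Fe²⁺]^5 / ([MnO₄⁻]^2·[H⁺]^16); log Q = 12.631.
E = E° − (0.0592/n) log Q = +1.99 − (0.0592/10)(12.631) = +1.915 V.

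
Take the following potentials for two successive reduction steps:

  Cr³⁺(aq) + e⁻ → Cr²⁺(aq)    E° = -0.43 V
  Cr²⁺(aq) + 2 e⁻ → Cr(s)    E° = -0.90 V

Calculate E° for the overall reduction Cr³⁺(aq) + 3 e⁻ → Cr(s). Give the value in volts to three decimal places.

-0.743 V

Adding the free-energy changes (−nFE°) of the two steps gives −n₃FE°₃ = −n₁FE°₁ − n₂FE°₂.
E°₃ = (1×-0.43 + 2×-0.90) / 3 = (-2.230) / 3 = -0.743 V.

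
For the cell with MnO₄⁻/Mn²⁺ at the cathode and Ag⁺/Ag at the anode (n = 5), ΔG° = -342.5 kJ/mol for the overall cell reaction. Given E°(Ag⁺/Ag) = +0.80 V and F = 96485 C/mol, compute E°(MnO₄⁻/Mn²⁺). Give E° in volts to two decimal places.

+1.51 V

E°cell = −ΔG°/(nF) = −(-342.5×10³)/((5)(96485)) = +0.710 V.
Since MnO₄⁻/Mn²⁺ is the cathode and Ag⁺/Ag the anode, E°cell = E°(MnO₄⁻/Mn²⁺) − E°(Ag⁺/Ag).
So E°(MnO₄⁻/Mn²⁺) = E°cell + E°(Ag⁺/Ag) = +0.710 + (+0.80) = +1.51 V.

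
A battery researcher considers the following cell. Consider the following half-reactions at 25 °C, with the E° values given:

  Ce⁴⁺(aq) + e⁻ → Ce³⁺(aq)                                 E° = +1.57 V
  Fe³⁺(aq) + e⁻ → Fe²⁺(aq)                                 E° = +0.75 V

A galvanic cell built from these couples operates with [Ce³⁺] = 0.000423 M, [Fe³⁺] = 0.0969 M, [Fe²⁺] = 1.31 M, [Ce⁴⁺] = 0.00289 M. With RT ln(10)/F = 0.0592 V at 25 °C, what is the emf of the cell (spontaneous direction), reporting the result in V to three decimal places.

Ce⁴⁺/Ce³⁺ is the cathode (higher E°), Fe³⁺/Fe²⁺ the anode: E°cell = +1.57 − (+0.75) = +0.82 V, n = 1.
Overall: Ce⁴⁺(aq) + Fe²⁺(aq) → Ce³⁺(aq) + Fe³⁺(aq)
Q = [Ce³⁺]·[Fe³⁺] / ([Ce⁴⁺]·[Fe²⁺]); log Q = -1.966.
E = E° − (0.0592/n) log Q = +0.82 − (0.0592/1)(-1.966) = +0.936 V.

+0.936 V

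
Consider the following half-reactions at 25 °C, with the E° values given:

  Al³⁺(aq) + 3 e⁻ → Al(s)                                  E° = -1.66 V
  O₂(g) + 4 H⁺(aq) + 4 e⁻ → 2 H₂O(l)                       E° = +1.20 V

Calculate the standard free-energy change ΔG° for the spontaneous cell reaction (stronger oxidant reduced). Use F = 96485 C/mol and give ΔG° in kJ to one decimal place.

-3311.4 kJ

O₂/H₂O (E° = +1.20 V) is the cathode; Al³⁺/Al (E° = -1.66 V) is the anode, so E°cell = +2.86 V.
Balancing electrons gives n = 12 (lcm of 4 and 3).
ΔG° = −nFE° = −(12)(96485)(+2.86) = -3,311,365 J = -3311.4 kJ.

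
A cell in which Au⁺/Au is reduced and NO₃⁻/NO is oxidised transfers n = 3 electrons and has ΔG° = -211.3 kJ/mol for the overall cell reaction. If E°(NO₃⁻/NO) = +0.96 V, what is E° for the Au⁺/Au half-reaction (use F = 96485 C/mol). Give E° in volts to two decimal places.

E°cell = −ΔG°/(nF) = −(-211.3×10³)/((3)(96485)) = +0.730 V.
Since Au⁺/Au is the cathode and NO₃⁻/NO the anode, E°cell = E°(Au⁺/Au) − E°(NO₃⁻/NO).
So E°(Au⁺/Au) = E°cell + E°(NO₃⁻/NO) = +0.730 + (+0.96) = +1.69 V.

+1.69 V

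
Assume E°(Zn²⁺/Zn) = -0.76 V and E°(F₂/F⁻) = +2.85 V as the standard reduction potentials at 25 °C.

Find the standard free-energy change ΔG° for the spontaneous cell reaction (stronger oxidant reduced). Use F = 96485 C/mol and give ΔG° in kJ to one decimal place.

F₂/F⁻ (E° = +2.85 V) is the cathode; Zn²⁺/Zn (E° = -0.76 V) is the anode, so E°cell = +3.61 V.
Balancing electrons gives n = 2 (lcm of 2 and 2).
ΔG° = −nFE° = −(2)(96485)(+3.61) = -696,622 J = -696.6 kJ.

-696.6 kJ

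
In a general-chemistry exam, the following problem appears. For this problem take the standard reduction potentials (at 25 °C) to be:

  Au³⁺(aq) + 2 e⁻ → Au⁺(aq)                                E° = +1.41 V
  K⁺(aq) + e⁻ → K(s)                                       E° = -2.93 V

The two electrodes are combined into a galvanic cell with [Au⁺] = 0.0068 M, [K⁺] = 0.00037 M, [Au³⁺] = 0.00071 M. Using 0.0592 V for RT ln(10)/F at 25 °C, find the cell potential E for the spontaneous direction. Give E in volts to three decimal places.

Au³⁺/Au⁺ is the cathode (higher E°), K⁺/K the anode: E°cell = +1.41 − (-2.93) = +4.34 V, n = 2.
Overall: Au³⁺(aq) + 2 K(s) → Au⁺(aq) + 2 K⁺(aq)
Q = [Au⁺]·[K⁺]^2 / ([Au³⁺]); log Q = -5.882.
E = E° − (0.0592/n) log Q = +4.34 − (0.0592/2)(-5.882) = +4.514 V.

+4.514 V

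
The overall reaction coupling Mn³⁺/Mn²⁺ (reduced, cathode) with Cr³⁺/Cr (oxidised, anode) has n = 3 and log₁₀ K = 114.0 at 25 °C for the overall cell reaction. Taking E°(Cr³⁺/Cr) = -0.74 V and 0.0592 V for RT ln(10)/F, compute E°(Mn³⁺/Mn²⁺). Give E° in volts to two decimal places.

E°cell = (0.0592/n)·log K = (0.0592/3)(114.0) = +2.250 V.
Since Mn³⁺/Mn²⁺ is the cathode and Cr³⁺/Cr the anode, E°cell = E°(Mn³⁺/Mn²⁺) − E°(Cr³⁺/Cr).
So E°(Mn³⁺/Mn²⁺) = E°cell + E°(Cr³⁺/Cr) = +2.250 + (-0.74) = +1.51 V.

+1.51 V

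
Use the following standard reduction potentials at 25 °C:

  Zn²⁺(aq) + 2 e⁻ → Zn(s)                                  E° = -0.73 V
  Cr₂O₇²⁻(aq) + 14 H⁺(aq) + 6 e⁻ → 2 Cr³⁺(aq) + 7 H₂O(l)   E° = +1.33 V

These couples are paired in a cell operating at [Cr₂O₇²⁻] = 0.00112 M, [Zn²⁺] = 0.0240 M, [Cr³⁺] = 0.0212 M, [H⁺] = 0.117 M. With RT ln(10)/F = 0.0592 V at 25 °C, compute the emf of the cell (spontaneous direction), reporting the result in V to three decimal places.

+1.983 V

Cr₂O₇²⁻/Cr³⁺ is the cathode (higher E°), Zn²⁺/Zn the anode: E°cell = +1.33 − (-0.73) = +2.06 V, n = 6.
Overall: Cr₂O₇²⁻(aq) + 14 H⁺(aq) + 3 Zn(s) → 2 Cr³⁺(aq) + 7 H₂O(l) + 3 Zn²⁺(aq)
Q = [Cr³⁺]^2·[Zn²⁺]^3 / ([Cr₂O₇²⁻]·[H⁺]^14); log Q = 7.789.
E = E° − (0.0592/n) log Q = +2.06 − (0.0592/6)(7.789) = +1.983 V.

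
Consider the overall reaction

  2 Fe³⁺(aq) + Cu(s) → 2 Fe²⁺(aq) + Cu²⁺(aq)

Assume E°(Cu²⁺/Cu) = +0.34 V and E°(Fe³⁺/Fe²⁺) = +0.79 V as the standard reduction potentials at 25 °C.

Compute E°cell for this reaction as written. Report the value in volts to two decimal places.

The Fe³⁺/Fe²⁺ couple has the higher reduction potential, so it is the cathode; Cu²⁺/Cu is oxidised at the anode.
E°cell = E°(cathode) − E°(anode) = (+0.79) − (+0.34) = +0.45 V.
Since E°cell > 0, the reaction is spontaneous under standard conditions.

+0.45 V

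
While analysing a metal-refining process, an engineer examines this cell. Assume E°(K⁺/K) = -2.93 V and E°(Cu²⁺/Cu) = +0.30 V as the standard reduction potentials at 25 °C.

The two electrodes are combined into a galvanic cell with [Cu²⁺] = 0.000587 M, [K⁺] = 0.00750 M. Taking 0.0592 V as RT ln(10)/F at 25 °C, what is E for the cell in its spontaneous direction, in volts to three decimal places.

+3.260 V

Cu²⁺/Cu is the cathode (higher E°), K⁺/K the anode: E°cell = +0.30 − (-2.93) = +3.23 V, n = 2.
Overall: Cu²⁺(aq) + 2 K(s) → Cu(s) + 2 K⁺(aq)
Q = [K⁺]^2 / ([Cu²⁺]); log Q = -1.019.
E = E° − (0.0592/n) log Q = +3.23 − (0.0592/2)(-1.019) = +3.260 V.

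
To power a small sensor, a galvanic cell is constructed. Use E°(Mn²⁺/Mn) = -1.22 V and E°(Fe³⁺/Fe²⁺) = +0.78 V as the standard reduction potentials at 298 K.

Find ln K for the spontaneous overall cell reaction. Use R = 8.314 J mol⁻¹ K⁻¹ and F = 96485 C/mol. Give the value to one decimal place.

155.8

Cathode: Fe³⁺/Fe²⁺; anode: Mn²⁺/Mn. E°cell = (+0.78) − (-1.22) = +2.00 V, with n = 2.
ΔG° = −nFE° = −RT ln K, so ln K = nFE°/(RT) = (2)(96485)(+2.00) / ((8.314)(298)) = 155.773.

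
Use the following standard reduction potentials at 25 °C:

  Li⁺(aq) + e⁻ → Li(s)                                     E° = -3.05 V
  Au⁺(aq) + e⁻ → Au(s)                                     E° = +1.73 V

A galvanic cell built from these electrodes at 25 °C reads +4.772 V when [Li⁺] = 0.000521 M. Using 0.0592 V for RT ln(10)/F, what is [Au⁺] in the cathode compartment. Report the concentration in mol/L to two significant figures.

Au⁺/Au is the cathode, Li⁺/Li the anode: E°cell = +4.78 V, n = 1.
Overall reaction: Au⁺(aq) + Li(s) → Au(s) + Li⁺(aq); Q = [Li⁺]^1/[Au⁺]^1.
From E = E° − (0.0592/n) log Q: log Q = (E° − E)·n/0.0592 = (+4.78 − (+4.772))·1/0.0592 = 0.1351.
So 1·log[Au⁺] = 1·log(0.000521) − log Q = -3.2832 − (0.1351) = -3.4183; [Au⁺] = 10^(-3.4183) ≈ 0.00038 M.

0.00038 M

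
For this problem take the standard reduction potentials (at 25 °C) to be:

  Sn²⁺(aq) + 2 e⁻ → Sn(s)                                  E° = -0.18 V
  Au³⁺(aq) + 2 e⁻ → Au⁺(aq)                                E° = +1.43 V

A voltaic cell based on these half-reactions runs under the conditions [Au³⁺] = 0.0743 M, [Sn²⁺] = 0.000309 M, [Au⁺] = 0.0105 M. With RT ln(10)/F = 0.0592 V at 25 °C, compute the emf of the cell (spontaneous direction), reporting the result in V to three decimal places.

+1.739 V

Au³⁺/Au⁺ is the cathode (higher E°), Sn²⁺/Sn the anode: E°cell = +1.43 − (-0.18) = +1.61 V, n = 2.
Overall: Au³⁺(aq) + Sn(s) → Au⁺(aq) + Sn²⁺(aq)
Q = [Au⁺]·[Sn²⁺] / ([Au³⁺]); log Q = -4.360.
E = E° − (0.0592/n) log Q = +1.61 − (0.0592/2)(-4.360) = +1.739 V.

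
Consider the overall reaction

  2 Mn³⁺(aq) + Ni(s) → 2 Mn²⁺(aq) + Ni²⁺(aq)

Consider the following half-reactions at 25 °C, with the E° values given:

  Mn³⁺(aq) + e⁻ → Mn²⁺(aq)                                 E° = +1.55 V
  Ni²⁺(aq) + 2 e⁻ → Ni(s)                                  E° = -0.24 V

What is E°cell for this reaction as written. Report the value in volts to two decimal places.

+1.79 V

The Mn³⁺/Mn²⁺ couple has the higher reduction potential, so it is the cathode; Ni²⁺/Ni is oxidised at the anode.
E°cell = E°(cathode) − E°(anode) = (+1.55) − (-0.24) = +1.79 V.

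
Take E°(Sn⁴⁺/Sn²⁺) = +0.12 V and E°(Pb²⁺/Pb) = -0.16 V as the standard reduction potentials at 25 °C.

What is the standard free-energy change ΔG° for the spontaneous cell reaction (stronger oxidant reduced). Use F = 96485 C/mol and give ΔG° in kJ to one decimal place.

Sn⁴⁺/Sn²⁺ (E° = +0.12 V) is the cathode; Pb²⁺/Pb (E° = -0.16 V) is the anode, so E°cell = +0.28 V.
Balancing electrons gives n = 2 (lcm of 2 and 2).
ΔG° = −nFE° = −(2)(96485)(+0.28) = -54,032 J = -54.0 kJ.

-54.0 kJ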